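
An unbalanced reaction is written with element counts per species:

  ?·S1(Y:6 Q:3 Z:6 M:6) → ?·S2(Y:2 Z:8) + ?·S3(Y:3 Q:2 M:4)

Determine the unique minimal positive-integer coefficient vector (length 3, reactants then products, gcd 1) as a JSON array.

Y: 4·6 = 24 | 3·2+6·3 = 24
Q: 4·3 = 12 | 3·0+6·2 = 12
Z: 4·6 = 24 | 3·8+6·0 = 24
M: 4·6 = 24 | 3·0+6·4 = 24
gcd(4,3,6) = 1

Coefficients: [4, 3, 6]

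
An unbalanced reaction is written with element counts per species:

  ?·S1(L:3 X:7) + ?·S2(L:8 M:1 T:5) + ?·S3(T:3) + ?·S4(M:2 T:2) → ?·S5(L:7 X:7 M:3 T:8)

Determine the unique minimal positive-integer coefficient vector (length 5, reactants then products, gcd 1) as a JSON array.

L: 4·3+2·8+4·0+5·0 = 28 | 4·7 = 28
X: 4·7+2·0+4·0+5·0 = 28 | 4·7 = 28
M: 4·0+2·1+4·0+5·2 = 12 | 4·3 = 12
T: 4·0+2·5+4·3+5·2 = 32 | 4·8 = 32
gcd(4,2,4,5,4) = 1

Coefficients: [4, 2, 4, 5, 4]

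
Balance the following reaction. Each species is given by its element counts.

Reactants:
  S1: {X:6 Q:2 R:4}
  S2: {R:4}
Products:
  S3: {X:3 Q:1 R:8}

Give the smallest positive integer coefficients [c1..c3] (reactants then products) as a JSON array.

X: 1·6+3·0 = 6 | 2·3 = 6
Q: 1·2+3·0 = 2 | 2·1 = 2
R: 1·4+3·4 = 16 | 2·8 = 16
gcd(1,3,2) = 1

Coefficients: [1, 3, 2]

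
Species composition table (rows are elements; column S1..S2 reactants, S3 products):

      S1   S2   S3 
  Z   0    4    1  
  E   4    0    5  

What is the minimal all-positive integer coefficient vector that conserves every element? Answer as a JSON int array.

Z: 5·0+1·4 = 4 | 4·1 = 4
E: 5·4+1·0 = 20 | 4·5 = 20
gcd(5,1,4) = 1

Coefficients: [5, 1, 4]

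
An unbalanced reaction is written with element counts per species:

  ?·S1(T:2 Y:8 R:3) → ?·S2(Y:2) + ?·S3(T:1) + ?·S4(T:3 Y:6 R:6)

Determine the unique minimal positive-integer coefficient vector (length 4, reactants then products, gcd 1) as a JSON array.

T: 2·2 = 4 | 5·0+1·1+1·3 = 4
Y: 2·8 = 16 | 5·2+1·0+1·6 = 16
R: 2·3 = 6 | 5·0+1·0+1·6 = 6
gcd(2,5,1,1) = 1

Coefficients: [2, 5, 1, 1]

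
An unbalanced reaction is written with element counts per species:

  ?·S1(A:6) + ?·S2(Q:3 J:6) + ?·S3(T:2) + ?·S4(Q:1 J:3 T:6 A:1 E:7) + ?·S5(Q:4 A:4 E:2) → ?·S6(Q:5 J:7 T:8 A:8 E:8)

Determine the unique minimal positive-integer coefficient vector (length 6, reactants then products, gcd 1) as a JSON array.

Q: 5·0+4·3+6·0+6·1+3·4 = 30 | 6·5 = 30
J: 5·0+4·6+6·0+6·3+3·0 = 42 | 6·7 = 42
T: 5·0+4·0+6·2+6·6+3·0 = 48 | 6·8 = 48
A: 5·6+4·0+6·0+6·1+3·4 = 48 | 6·8 = 48
E: 5·0+4·0+6·0+6·7+3·2 = 48 | 6·8 = 48
gcd(5,4,6,6,3,6) = 1

Coefficients: [5, 4, 6, 6, 3, 6]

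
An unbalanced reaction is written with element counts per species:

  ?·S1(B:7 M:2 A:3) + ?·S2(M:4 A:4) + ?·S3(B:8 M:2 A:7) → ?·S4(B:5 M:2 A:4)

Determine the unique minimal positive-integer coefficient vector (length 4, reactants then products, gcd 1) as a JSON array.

Coefficients: [2, 1, 2, 6]

B: 2·7+1·0+2·8 = 30 | 6·5 = 30
M: 2·2+1·4+2·2 = 12 | 6·2 = 12
A: 2·3+1·4+2·7 = 24 | 6·4 = 24
gcd(2,1,2,6) = 1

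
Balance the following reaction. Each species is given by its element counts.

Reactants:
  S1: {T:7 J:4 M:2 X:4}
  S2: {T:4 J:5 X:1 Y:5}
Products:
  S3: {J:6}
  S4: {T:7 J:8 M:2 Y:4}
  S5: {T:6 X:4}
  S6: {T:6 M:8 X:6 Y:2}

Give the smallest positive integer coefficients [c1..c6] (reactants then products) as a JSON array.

Coefficients: [6, 2, 3, 2, 5, 1]

T: 6·7+2·4 = 50 | 3·0+2·7+5·6+1·6 = 50
J: 6·4+2·5 = 34 | 3·6+2·8+5·0+1·0 = 34
M: 6·2+2·0 = 12 | 3·0+2·2+5·0+1·8 = 12
X: 6·4+2·1 = 26 | 3·0+2·0+5·4+1·6 = 26
Y: 6·0+2·5 = 10 | 3·0+2·4+5·0+1·2 = 10
gcd(6,2,3,2,5,1) = 1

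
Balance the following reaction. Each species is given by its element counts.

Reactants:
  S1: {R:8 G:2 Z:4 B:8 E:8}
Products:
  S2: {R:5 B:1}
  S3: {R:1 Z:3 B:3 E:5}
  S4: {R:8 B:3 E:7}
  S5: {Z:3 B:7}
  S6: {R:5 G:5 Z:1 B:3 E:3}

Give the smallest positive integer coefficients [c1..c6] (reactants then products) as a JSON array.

Coefficients: [5, 2, 4, 2, 2, 2]

R: 5·8 = 40 | 2·5+4·1+2·8+2·0+2·5 = 40
G: 5·2 = 10 | 2·0+4·0+2·0+2·0+2·5 = 10
Z: 5·4 = 20 | 2·0+4·3+2·0+2·3+2·1 = 20
B: 5·8 = 40 | 2·1+4·3+2·3+2·7+2·3 = 40
E: 5·8 = 40 | 2·0+4·5+2·7+2·0+2·3 = 40
gcd(5,2,4,2,2,2) = 1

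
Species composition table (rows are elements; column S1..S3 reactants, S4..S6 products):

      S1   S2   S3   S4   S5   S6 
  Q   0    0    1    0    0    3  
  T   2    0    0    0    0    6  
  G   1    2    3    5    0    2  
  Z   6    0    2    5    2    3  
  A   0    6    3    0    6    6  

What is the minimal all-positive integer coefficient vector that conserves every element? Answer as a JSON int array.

Q: 6·0+5·0+6·1 = 6 | 6·0+6·0+2·3 = 6
T: 6·2+5·0+6·0 = 12 | 6·0+6·0+2·6 = 12
G: 6·1+5·2+6·3 = 34 | 6·5+6·0+2·2 = 34
Z: 6·6+5·0+6·2 = 48 | 6·5+6·2+2·3 = 48
A: 6·0+5·6+6·3 = 48 | 6·0+6·6+2·6 = 48
gcd(6,5,6,6,6,2) = 1

Coefficients: [6, 5, 6, 6, 6, 2]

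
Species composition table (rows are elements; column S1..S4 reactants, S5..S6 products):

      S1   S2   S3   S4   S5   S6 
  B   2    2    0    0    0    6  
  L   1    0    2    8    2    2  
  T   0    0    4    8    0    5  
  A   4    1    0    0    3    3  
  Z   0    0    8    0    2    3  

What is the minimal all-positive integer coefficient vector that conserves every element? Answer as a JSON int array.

Coefficients: [6, 6, 3, 1, 6, 4]

B: 6·2+6·2+3·0+1·0 = 24 | 6·0+4·6 = 24
L: 6·1+6·0+3·2+1·8 = 20 | 6·2+4·2 = 20
T: 6·0+6·0+3·4+1·8 = 20 | 6·0+4·5 = 20
A: 6·4+6·1+3·0+1·0 = 30 | 6·3+4·3 = 30
Z: 6·0+6·0+3·8+1·0 = 24 | 6·2+4·3 = 24
gcd(6,6,3,1,6,4) = 1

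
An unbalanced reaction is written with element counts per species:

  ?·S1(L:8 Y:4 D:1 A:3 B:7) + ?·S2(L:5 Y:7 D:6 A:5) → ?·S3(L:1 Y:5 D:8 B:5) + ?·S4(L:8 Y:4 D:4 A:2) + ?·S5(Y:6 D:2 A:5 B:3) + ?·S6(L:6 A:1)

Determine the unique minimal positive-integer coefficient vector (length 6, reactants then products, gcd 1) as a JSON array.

Coefficients: [4, 6, 2, 3, 6, 6]

L: 4·8+6·5 = 62 | 2·1+3·8+6·0+6·6 = 62
Y: 4·4+6·7 = 58 | 2·5+3·4+6·6+6·0 = 58
D: 4·1+6·6 = 40 | 2·8+3·4+6·2+6·0 = 40
A: 4·3+6·5 = 42 | 2·0+3·2+6·5+6·1 = 42
B: 4·7+6·0 = 28 | 2·5+3·0+6·3+6·0 = 28
gcd(4,6,2,3,6,6) = 1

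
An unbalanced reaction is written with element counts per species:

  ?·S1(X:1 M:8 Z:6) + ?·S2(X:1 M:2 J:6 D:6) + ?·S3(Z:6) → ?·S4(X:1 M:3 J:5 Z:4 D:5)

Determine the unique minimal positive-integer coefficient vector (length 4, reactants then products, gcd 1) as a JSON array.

Coefficients: [1, 5, 3, 6]

X: 1·1+5·1+3·0 = 6 | 6·1 = 6
M: 1·8+5·2+3·0 = 18 | 6·3 = 18
J: 1·0+5·6+3·0 = 30 | 6·5 = 30
Z: 1·6+5·0+3·6 = 24 | 6·4 = 24
D: 1·0+5·6+3·0 = 30 | 6·5 = 30
gcd(1,5,3,6) = 1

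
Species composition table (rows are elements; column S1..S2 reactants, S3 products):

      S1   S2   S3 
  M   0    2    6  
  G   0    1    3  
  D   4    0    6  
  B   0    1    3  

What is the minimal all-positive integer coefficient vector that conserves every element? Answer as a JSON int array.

M: 3·0+6·2 = 12 | 2·6 = 12
G: 3·0+6·1 = 6 | 2·3 = 6
D: 3·4+6·0 = 12 | 2·6 = 12
B: 3·0+6·1 = 6 | 2·3 = 6
gcd(3,6,2) = 1

Coefficients: [3, 6, 2]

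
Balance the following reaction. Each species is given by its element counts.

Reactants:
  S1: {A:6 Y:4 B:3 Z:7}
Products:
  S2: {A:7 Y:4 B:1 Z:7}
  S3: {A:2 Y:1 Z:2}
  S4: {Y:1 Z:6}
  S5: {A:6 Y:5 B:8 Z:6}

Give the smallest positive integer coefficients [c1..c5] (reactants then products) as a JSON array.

A: 6·6 = 36 | 2·7+5·2+1·0+2·6 = 36
Y: 6·4 = 24 | 2·4+5·1+1·1+2·5 = 24
B: 6·3 = 18 | 2·1+5·0+1·0+2·8 = 18
Z: 6·7 = 42 | 2·7+5·2+1·6+2·6 = 42
gcd(6,2,5,1,2) = 1

Coefficients: [6, 2, 5, 1, 2]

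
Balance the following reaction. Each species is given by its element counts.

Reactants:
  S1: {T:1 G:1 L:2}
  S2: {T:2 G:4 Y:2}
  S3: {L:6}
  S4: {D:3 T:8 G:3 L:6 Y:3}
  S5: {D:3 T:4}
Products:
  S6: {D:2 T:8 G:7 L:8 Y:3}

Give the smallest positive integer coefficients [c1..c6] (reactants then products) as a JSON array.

D: 6·0+3·0+1·0+1·3+1·3 = 6 | 3·2 = 6
T: 6·1+3·2+1·0+1·8+1·4 = 24 | 3·8 = 24
G: 6·1+3·4+1·0+1·3+1·0 = 21 | 3·7 = 21
L: 6·2+3·0+1·6+1·6+1·0 = 24 | 3·8 = 24
Y: 6·0+3·2+1·0+1·3+1·0 = 9 | 3·3 = 9
gcd(6,3,1,1,1,3) = 1

Coefficients: [6, 3, 1, 1, 1, 3]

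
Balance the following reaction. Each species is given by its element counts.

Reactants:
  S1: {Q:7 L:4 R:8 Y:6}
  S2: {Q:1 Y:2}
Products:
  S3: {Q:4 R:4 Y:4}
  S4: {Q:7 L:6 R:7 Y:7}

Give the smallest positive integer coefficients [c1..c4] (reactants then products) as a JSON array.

Q: 6·7+6·1 = 48 | 5·4+4·7 = 48
L: 6·4+6·0 = 24 | 5·0+4·6 = 24
R: 6·8+6·0 = 48 | 5·4+4·7 = 48
Y: 6·6+6·2 = 48 | 5·4+4·7 = 48
gcd(6,6,5,4) = 1

Coefficients: [6, 6, 5, 4]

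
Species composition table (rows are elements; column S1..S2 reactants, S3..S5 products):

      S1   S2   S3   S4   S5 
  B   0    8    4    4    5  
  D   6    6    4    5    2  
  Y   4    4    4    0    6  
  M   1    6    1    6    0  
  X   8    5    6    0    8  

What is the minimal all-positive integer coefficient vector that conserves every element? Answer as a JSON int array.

Coefficients: [1, 6, 1, 6, 4]

B: 1·0+6·8 = 48 | 1·4+6·4+4·5 = 48
D: 1·6+6·6 = 42 | 1·4+6·5+4·2 = 42
Y: 1·4+6·4 = 28 | 1·4+6·0+4·6 = 28
M: 1·1+6·6 = 37 | 1·1+6·6+4·0 = 37
X: 1·8+6·5 = 38 | 1·6+6·0+4·8 = 38
gcd(1,6,1,6,4) = 1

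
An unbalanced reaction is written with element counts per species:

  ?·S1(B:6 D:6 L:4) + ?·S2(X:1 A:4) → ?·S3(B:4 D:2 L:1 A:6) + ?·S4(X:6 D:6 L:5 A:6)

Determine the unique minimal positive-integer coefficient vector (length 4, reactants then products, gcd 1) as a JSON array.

Coefficients: [2, 6, 3, 1]

X: 2·0+6·1 = 6 | 3·0+1·6 = 6
B: 2·6+6·0 = 12 | 3·4+1·0 = 12
D: 2·6+6·0 = 12 | 3·2+1·6 = 12
L: 2·4+6·0 = 8 | 3·1+1·5 = 8
A: 2·0+6·4 = 24 | 3·6+1·6 = 24
gcd(2,6,3,1) = 1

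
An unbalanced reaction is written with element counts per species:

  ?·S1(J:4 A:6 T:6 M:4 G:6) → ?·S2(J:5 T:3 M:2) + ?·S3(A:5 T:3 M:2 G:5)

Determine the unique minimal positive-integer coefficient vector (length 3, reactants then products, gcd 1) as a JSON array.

J: 5·4 = 20 | 4·5+6·0 = 20
A: 5·6 = 30 | 4·0+6·5 = 30
T: 5·6 = 30 | 4·3+6·3 = 30
M: 5·4 = 20 | 4·2+6·2 = 20
G: 5·6 = 30 | 4·0+6·5 = 30
gcd(5,4,6) = 1

Coefficients: [5, 4, 6]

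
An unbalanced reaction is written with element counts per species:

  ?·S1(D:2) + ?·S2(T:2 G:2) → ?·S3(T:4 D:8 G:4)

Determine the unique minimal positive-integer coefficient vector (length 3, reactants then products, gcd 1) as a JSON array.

Coefficients: [4, 2, 1]

T: 4·0+2·2 = 4 | 1·4 = 4
D: 4·2+2·0 = 8 | 1·8 = 8
G: 4·0+2·2 = 4 | 1·4 = 4
gcd(4,2,1) = 1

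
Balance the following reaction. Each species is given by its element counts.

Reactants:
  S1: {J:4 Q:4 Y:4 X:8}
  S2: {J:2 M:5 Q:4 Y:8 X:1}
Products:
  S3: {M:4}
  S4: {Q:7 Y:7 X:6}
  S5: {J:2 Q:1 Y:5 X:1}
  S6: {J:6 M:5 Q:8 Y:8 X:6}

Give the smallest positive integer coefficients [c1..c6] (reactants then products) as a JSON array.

J: 3·4+6·2 = 24 | 5·0+2·0+6·2+2·6 = 24
M: 3·0+6·5 = 30 | 5·4+2·0+6·0+2·5 = 30
Q: 3·4+6·4 = 36 | 5·0+2·7+6·1+2·8 = 36
Y: 3·4+6·8 = 60 | 5·0+2·7+6·5+2·8 = 60
X: 3·8+6·1 = 30 | 5·0+2·6+6·1+2·6 = 30
gcd(3,6,5,2,6,2) = 1

Coefficients: [3, 6, 5, 2, 6, 2]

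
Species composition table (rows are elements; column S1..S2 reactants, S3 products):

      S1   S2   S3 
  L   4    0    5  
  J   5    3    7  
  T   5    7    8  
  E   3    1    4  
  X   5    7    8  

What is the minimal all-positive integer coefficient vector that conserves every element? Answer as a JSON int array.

L: 5·4+1·0 = 20 | 4·5 = 20
J: 5·5+1·3 = 28 | 4·7 = 28
T: 5·5+1·7 = 32 | 4·8 = 32
E: 5·3+1·1 = 16 | 4·4 = 16
X: 5·5+1·7 = 32 | 4·8 = 32
gcd(5,1,4) = 1

Coefficients: [5, 1, 4]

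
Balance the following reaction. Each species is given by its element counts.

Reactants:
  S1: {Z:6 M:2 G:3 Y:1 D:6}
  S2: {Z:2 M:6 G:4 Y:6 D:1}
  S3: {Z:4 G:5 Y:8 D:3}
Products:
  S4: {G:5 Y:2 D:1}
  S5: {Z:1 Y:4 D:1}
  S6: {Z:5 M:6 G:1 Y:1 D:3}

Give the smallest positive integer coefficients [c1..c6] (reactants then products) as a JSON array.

Z: 3·6+4·2+1·4 = 30 | 5·0+5·1+5·5 = 30
M: 3·2+4·6+1·0 = 30 | 5·0+5·0+5·6 = 30
G: 3·3+4·4+1·5 = 30 | 5·5+5·0+5·1 = 30
Y: 3·1+4·6+1·8 = 35 | 5·2+5·4+5·1 = 35
D: 3·6+4·1+1·3 = 25 | 5·1+5·1+5·3 = 25
gcd(3,4,1,5,5,5) = 1

Coefficients: [3, 4, 1, 5, 5, 5]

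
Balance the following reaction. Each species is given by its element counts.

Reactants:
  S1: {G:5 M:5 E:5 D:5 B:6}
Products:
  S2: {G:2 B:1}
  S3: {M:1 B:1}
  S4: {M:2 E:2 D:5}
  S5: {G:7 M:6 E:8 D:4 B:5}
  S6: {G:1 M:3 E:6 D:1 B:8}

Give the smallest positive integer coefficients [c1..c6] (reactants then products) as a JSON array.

Coefficients: [4, 6, 5, 3, 1, 1]

G: 4·5 = 20 | 6·2+5·0+3·0+1·7+1·1 = 20
M: 4·5 = 20 | 6·0+5·1+3·2+1·6+1·3 = 20
E: 4·5 = 20 | 6·0+5·0+3·2+1·8+1·6 = 20
D: 4·5 = 20 | 6·0+5·0+3·5+1·4+1·1 = 20
B: 4·6 = 24 | 6·1+5·1+3·0+1·5+1·8 = 24
gcd(4,6,5,3,1,1) = 1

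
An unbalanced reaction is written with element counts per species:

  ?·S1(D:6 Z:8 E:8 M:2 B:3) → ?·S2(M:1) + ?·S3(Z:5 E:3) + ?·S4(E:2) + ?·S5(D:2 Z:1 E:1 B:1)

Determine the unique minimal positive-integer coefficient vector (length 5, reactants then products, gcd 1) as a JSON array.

D: 1·6 = 6 | 2·0+1·0+1·0+3·2 = 6
Z: 1·8 = 8 | 2·0+1·5+1·0+3·1 = 8
E: 1·8 = 8 | 2·0+1·3+1·2+3·1 = 8
M: 1·2 = 2 | 2·1+1·0+1·0+3·0 = 2
B: 1·3 = 3 | 2·0+1·0+1·0+3·1 = 3
gcd(1,2,1,1,3) = 1

Coefficients: [1, 2, 1, 1, 3]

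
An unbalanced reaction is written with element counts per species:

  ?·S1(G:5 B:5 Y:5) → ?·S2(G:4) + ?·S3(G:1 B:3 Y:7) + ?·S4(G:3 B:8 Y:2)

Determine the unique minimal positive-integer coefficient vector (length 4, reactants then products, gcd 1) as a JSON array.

Coefficients: [5, 4, 3, 2]

G: 5·5 = 25 | 4·4+3·1+2·3 = 25
B: 5·5 = 25 | 4·0+3·3+2·8 = 25
Y: 5·5 = 25 | 4·0+3·7+2·2 = 25
gcd(5,4,3,2) = 1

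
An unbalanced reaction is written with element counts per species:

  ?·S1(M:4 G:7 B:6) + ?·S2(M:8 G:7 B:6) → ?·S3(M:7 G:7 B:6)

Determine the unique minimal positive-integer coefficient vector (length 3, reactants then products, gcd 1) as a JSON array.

M: 1·4+3·8 = 28 | 4·7 = 28
G: 1·7+3·7 = 28 | 4·7 = 28
B: 1·6+3·6 = 24 | 4·6 = 24
gcd(1,3,4) = 1

Coefficients: [1, 3, 4]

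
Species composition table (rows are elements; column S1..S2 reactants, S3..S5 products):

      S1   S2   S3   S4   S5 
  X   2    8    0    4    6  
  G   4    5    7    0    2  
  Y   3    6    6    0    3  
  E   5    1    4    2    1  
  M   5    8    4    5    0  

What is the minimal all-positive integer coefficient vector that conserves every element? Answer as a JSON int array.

X: 5·2+2·8 = 26 | 4·0+5·4+1·6 = 26
G: 5·4+2·5 = 30 | 4·7+5·0+1·2 = 30
Y: 5·3+2·6 = 27 | 4·6+5·0+1·3 = 27
E: 5·5+2·1 = 27 | 4·4+5·2+1·1 = 27
M: 5·5+2·8 = 41 | 4·4+5·5+1·0 = 41
gcd(5,2,4,5,1) = 1

Coefficients: [5, 2, 4, 5, 1]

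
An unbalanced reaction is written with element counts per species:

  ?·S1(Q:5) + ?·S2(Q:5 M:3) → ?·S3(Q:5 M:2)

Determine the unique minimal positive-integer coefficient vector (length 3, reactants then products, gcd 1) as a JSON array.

Coefficients: [1, 2, 3]

Q: 1·5+2·5 = 15 | 3·5 = 15
M: 1·0+2·3 = 6 | 3·2 = 6
gcd(1,2,3) = 1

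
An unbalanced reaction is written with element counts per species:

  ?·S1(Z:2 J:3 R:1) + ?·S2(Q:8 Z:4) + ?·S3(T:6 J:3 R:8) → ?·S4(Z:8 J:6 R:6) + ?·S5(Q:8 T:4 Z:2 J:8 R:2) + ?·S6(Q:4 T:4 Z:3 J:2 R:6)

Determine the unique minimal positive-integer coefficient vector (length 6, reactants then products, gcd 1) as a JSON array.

Coefficients: [4, 2, 2, 1, 1, 2]

Q: 4·0+2·8+2·0 = 16 | 1·0+1·8+2·4 = 16
T: 4·0+2·0+2·6 = 12 | 1·0+1·4+2·4 = 12
Z: 4·2+2·4+2·0 = 16 | 1·8+1·2+2·3 = 16
J: 4·3+2·0+2·3 = 18 | 1·6+1·8+2·2 = 18
R: 4·1+2·0+2·8 = 20 | 1·6+1·2+2·6 = 20
gcd(4,2,2,1,1,2) = 1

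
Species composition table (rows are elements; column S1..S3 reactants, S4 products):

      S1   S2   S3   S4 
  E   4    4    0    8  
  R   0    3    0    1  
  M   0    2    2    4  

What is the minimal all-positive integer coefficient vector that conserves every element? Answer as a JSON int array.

E: 5·4+1·4+5·0 = 24 | 3·8 = 24
R: 5·0+1·3+5·0 = 3 | 3·1 = 3
M: 5·0+1·2+5·2 = 12 | 3·4 = 12
gcd(5,1,5,3) = 1

Coefficients: [5, 1, 5, 3]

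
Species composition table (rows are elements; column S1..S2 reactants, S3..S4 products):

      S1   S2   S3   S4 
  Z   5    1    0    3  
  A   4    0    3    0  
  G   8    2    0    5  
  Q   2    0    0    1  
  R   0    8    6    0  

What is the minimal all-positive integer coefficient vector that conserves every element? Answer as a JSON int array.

Coefficients: [3, 3, 4, 6]

Z: 3·5+3·1 = 18 | 4·0+6·3 = 18
A: 3·4+3·0 = 12 | 4·3+6·0 = 12
G: 3·8+3·2 = 30 | 4·0+6·5 = 30
Q: 3·2+3·0 = 6 | 4·0+6·1 = 6
R: 3·0+3·8 = 24 | 4·6+6·0 = 24
gcd(3,3,4,6) = 1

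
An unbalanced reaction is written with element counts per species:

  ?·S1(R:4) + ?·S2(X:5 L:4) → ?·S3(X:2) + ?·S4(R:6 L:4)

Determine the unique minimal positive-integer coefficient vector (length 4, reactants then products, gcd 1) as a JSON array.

Coefficients: [3, 2, 5, 2]

X: 3·0+2·5 = 10 | 5·2+2·0 = 10
R: 3·4+2·0 = 12 | 5·0+2·6 = 12
L: 3·0+2·4 = 8 | 5·0+2·4 = 8
gcd(3,2,5,2) = 1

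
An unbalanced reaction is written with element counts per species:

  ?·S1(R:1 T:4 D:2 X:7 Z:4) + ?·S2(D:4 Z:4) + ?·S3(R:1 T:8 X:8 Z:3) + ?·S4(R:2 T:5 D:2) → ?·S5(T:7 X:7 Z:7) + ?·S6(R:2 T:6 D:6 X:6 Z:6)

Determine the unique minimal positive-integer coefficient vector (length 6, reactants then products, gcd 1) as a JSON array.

Coefficients: [5, 5, 1, 3, 1, 6]

R: 5·1+5·0+1·1+3·2 = 12 | 1·0+6·2 = 12
T: 5·4+5·0+1·8+3·5 = 43 | 1·7+6·6 = 43
D: 5·2+5·4+1·0+3·2 = 36 | 1·0+6·6 = 36
X: 5·7+5·0+1·8+3·0 = 43 | 1·7+6·6 = 43
Z: 5·4+5·4+1·3+3·0 = 43 | 1·7+6·6 = 43
gcd(5,5,1,3,1,6) = 1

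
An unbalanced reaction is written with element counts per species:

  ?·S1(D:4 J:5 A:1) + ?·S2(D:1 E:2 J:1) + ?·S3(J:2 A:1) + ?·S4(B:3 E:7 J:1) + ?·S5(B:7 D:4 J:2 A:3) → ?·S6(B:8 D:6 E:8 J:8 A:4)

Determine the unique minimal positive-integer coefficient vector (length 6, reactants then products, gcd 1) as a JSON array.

Coefficients: [2, 6, 6, 4, 4, 5]

B: 2·0+6·0+6·0+4·3+4·7 = 40 | 5·8 = 40
D: 2·4+6·1+6·0+4·0+4·4 = 30 | 5·6 = 30
E: 2·0+6·2+6·0+4·7+4·0 = 40 | 5·8 = 40
J: 2·5+6·1+6·2+4·1+4·2 = 40 | 5·8 = 40
A: 2·1+6·0+6·1+4·0+4·3 = 20 | 5·4 = 20
gcd(2,6,6,4,4,5) = 1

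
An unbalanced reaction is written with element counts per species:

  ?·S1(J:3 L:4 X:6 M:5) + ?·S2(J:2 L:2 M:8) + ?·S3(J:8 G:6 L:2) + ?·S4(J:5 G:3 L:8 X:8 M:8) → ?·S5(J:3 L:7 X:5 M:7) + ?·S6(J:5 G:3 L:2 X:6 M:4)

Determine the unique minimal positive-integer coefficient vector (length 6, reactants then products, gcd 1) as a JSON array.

J: 6·3+1·2+1·8+3·5 = 43 | 6·3+5·5 = 43
G: 6·0+1·0+1·6+3·3 = 15 | 6·0+5·3 = 15
L: 6·4+1·2+1·2+3·8 = 52 | 6·7+5·2 = 52
X: 6·6+1·0+1·0+3·8 = 60 | 6·5+5·6 = 60
M: 6·5+1·8+1·0+3·8 = 62 | 6·7+5·4 = 62
gcd(6,1,1,3,6,5) = 1

Coefficients: [6, 1, 1, 3, 6, 5]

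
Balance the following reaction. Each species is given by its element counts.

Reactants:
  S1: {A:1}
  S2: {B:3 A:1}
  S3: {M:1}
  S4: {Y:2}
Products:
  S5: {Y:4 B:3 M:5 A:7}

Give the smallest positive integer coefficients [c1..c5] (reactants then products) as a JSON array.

Y: 6·0+1·0+5·0+2·2 = 4 | 1·4 = 4
B: 6·0+1·3+5·0+2·0 = 3 | 1·3 = 3
M: 6·0+1·0+5·1+2·0 = 5 | 1·5 = 5
A: 6·1+1·1+5·0+2·0 = 7 | 1·7 = 7
gcd(6,1,5,2,1) = 1

Coefficients: [6, 1, 5, 2, 1]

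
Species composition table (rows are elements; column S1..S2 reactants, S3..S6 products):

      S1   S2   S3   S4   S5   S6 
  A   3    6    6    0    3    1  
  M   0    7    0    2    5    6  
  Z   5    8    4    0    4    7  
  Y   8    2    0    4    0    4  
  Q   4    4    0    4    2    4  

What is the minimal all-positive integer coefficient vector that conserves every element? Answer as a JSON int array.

Coefficients: [1, 6, 4, 2, 4, 3]

A: 1·3+6·6 = 39 | 4·6+2·0+4·3+3·1 = 39
M: 1·0+6·7 = 42 | 4·0+2·2+4·5+3·6 = 42
Z: 1·5+6·8 = 53 | 4·4+2·0+4·4+3·7 = 53
Y: 1·8+6·2 = 20 | 4·0+2·4+4·0+3·4 = 20
Q: 1·4+6·4 = 28 | 4·0+2·4+4·2+3·4 = 28
gcd(1,6,4,2,4,3) = 1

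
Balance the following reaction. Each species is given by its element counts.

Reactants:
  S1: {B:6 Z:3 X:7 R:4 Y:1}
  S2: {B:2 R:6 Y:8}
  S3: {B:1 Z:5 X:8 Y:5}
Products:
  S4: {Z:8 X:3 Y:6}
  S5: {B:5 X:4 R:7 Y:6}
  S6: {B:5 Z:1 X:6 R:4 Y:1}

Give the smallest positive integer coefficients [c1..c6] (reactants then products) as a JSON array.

B: 4·6+5·2+1·1 = 35 | 2·0+6·5+1·5 = 35
Z: 4·3+5·0+1·5 = 17 | 2·8+6·0+1·1 = 17
X: 4·7+5·0+1·8 = 36 | 2·3+6·4+1·6 = 36
R: 4·4+5·6+1·0 = 46 | 2·0+6·7+1·4 = 46
Y: 4·1+5·8+1·5 = 49 | 2·6+6·6+1·1 = 49
gcd(4,5,1,2,6,1) = 1

Coefficients: [4, 5, 1, 2, 6, 1]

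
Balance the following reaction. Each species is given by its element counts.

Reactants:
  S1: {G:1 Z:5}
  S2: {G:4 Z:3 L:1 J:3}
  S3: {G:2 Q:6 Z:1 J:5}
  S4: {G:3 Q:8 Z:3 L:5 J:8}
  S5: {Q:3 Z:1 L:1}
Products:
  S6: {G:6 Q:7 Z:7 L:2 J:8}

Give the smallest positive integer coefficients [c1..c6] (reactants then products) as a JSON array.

G: 3·1+4·4+4·2+1·3+1·0 = 30 | 5·6 = 30
Q: 3·0+4·0+4·6+1·8+1·3 = 35 | 5·7 = 35
Z: 3·5+4·3+4·1+1·3+1·1 = 35 | 5·7 = 35
L: 3·0+4·1+4·0+1·5+1·1 = 10 | 5·2 = 10
J: 3·0+4·3+4·5+1·8+1·0 = 40 | 5·8 = 40
gcd(3,4,4,1,1,5) = 1

Coefficients: [3, 4, 4, 1, 1, 5]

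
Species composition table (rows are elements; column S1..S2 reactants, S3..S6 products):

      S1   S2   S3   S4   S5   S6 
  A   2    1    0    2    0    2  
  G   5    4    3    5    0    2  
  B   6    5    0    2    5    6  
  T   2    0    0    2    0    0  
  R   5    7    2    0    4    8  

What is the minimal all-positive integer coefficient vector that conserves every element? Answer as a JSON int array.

Coefficients: [2, 6, 6, 2, 4, 3]

A: 2·2+6·1 = 10 | 6·0+2·2+4·0+3·2 = 10
G: 2·5+6·4 = 34 | 6·3+2·5+4·0+3·2 = 34
B: 2·6+6·5 = 42 | 6·0+2·2+4·5+3·6 = 42
T: 2·2+6·0 = 4 | 6·0+2·2+4·0+3·0 = 4
R: 2·5+6·7 = 52 | 6·2+2·0+4·4+3·8 = 52
gcd(2,6,6,2,4,3) = 1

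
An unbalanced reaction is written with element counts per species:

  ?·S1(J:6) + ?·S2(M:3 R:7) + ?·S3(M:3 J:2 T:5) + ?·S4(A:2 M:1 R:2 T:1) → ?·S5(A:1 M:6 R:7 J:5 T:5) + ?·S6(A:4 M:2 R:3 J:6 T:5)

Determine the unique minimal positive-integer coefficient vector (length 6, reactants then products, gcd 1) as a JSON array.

Coefficients: [4, 5, 6, 5, 6, 1]

A: 4·0+5·0+6·0+5·2 = 10 | 6·1+1·4 = 10
M: 4·0+5·3+6·3+5·1 = 38 | 6·6+1·2 = 38
R: 4·0+5·7+6·0+5·2 = 45 | 6·7+1·3 = 45
J: 4·6+5·0+6·2+5·0 = 36 | 6·5+1·6 = 36
T: 4·0+5·0+6·5+5·1 = 35 | 6·5+1·5 = 35
gcd(4,5,6,5,6,1) = 1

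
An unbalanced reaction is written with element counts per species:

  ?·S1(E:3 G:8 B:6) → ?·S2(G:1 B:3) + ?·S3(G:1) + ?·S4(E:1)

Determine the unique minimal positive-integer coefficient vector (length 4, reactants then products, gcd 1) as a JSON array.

Coefficients: [1, 2, 6, 3]

E: 1·3 = 3 | 2·0+6·0+3·1 = 3
G: 1·8 = 8 | 2·1+6·1+3·0 = 8
B: 1·6 = 6 | 2·3+6·0+3·0 = 6
gcd(1,2,6,3) = 1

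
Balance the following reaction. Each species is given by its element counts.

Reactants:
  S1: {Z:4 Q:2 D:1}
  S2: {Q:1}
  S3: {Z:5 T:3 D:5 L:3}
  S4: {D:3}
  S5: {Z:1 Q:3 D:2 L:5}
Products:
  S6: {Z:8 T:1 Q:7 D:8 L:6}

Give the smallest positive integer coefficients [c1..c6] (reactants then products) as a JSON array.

Coefficients: [4, 4, 1, 3, 3, 3]

Z: 4·4+4·0+1·5+3·0+3·1 = 24 | 3·8 = 24
T: 4·0+4·0+1·3+3·0+3·0 = 3 | 3·1 = 3
Q: 4·2+4·1+1·0+3·0+3·3 = 21 | 3·7 = 21
D: 4·1+4·0+1·5+3·3+3·2 = 24 | 3·8 = 24
L: 4·0+4·0+1·3+3·0+3·5 = 18 | 3·6 = 18
gcd(4,4,1,3,3,3) = 1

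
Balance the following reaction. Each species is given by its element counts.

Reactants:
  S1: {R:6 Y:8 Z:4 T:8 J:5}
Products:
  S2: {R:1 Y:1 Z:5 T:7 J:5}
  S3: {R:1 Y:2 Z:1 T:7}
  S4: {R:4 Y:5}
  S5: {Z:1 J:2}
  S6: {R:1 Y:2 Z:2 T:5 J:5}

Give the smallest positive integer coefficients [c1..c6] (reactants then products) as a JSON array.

R: 5·6 = 30 | 2·1+3·1+6·4+5·0+1·1 = 30
Y: 5·8 = 40 | 2·1+3·2+6·5+5·0+1·2 = 40
Z: 5·4 = 20 | 2·5+3·1+6·0+5·1+1·2 = 20
T: 5·8 = 40 | 2·7+3·7+6·0+5·0+1·5 = 40
J: 5·5 = 25 | 2·5+3·0+6·0+5·2+1·5 = 25
gcd(5,2,3,6,5,1) = 1

Coefficients: [5, 2, 3, 6, 5, 1]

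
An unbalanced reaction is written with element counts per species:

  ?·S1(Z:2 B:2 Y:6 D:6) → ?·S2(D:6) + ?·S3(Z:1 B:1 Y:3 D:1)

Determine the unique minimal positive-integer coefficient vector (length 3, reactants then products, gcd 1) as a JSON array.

Coefficients: [3, 2, 6]

Z: 3·2 = 6 | 2·0+6·1 = 6
B: 3·2 = 6 | 2·0+6·1 = 6
Y: 3·6 = 18 | 2·0+6·3 = 18
D: 3·6 = 18 | 2·6+6·1 = 18
gcd(3,2,6) = 1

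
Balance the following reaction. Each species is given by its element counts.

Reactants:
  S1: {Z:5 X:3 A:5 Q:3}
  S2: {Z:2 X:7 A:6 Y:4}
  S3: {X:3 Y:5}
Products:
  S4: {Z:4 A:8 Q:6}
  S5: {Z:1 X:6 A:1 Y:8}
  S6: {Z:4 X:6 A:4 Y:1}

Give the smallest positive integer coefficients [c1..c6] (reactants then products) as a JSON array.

Z: 6·5+3·2+5·0 = 36 | 3·4+4·1+5·4 = 36
X: 6·3+3·7+5·3 = 54 | 3·0+4·6+5·6 = 54
A: 6·5+3·6+5·0 = 48 | 3·8+4·1+5·4 = 48
Q: 6·3+3·0+5·0 = 18 | 3·6+4·0+5·0 = 18
Y: 6·0+3·4+5·5 = 37 | 3·0+4·8+5·1 = 37
gcd(6,3,5,3,4,5) = 1

Coefficients: [6, 3, 5, 3, 4, 5]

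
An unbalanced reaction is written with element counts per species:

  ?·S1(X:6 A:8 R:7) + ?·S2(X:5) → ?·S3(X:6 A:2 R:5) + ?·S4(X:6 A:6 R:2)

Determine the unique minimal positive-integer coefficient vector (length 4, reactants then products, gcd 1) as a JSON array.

X: 5·6+6·5 = 60 | 5·6+5·6 = 60
A: 5·8+6·0 = 40 | 5·2+5·6 = 40
R: 5·7+6·0 = 35 | 5·5+5·2 = 35
gcd(5,6,5,5) = 1

Coefficients: [5, 6, 5, 5]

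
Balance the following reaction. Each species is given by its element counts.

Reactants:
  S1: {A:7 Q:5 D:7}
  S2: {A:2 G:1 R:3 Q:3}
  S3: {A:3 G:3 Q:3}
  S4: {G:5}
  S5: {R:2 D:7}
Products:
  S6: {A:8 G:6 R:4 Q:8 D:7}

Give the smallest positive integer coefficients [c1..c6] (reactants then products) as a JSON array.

Coefficients: [3, 6, 5, 3, 3, 6]

A: 3·7+6·2+5·3+3·0+3·0 = 48 | 6·8 = 48
G: 3·0+6·1+5·3+3·5+3·0 = 36 | 6·6 = 36
R: 3·0+6·3+5·0+3·0+3·2 = 24 | 6·4 = 24
Q: 3·5+6·3+5·3+3·0+3·0 = 48 | 6·8 = 48
D: 3·7+6·0+5·0+3·0+3·7 = 42 | 6·7 = 42
gcd(3,6,5,3,3,6) = 1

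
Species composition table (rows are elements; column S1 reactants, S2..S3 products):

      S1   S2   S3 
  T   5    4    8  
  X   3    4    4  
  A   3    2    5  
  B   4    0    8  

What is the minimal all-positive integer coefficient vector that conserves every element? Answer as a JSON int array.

T: 4·5 = 20 | 1·4+2·8 = 20
X: 4·3 = 12 | 1·4+2·4 = 12
A: 4·3 = 12 | 1·2+2·5 = 12
B: 4·4 = 16 | 1·0+2·8 = 16
gcd(4,1,2) = 1

Coefficients: [4, 1, 2]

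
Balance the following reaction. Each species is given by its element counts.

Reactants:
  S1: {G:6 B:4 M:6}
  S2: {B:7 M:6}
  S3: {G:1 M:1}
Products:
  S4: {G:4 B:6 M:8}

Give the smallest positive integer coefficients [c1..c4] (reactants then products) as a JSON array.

Coefficients: [1, 2, 6, 3]

G: 1·6+2·0+6·1 = 12 | 3·4 = 12
B: 1·4+2·7+6·0 = 18 | 3·6 = 18
M: 1·6+2·6+6·1 = 24 | 3·8 = 24
gcd(1,2,6,3) = 1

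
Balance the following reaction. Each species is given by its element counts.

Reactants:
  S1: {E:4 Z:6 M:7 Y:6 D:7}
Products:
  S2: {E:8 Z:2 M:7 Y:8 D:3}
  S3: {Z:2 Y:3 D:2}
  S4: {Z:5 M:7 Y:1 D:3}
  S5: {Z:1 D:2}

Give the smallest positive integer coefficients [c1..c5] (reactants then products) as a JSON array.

E: 2·4 = 8 | 1·8+1·0+1·0+3·0 = 8
Z: 2·6 = 12 | 1·2+1·2+1·5+3·1 = 12
M: 2·7 = 14 | 1·7+1·0+1·7+3·0 = 14
Y: 2·6 = 12 | 1·8+1·3+1·1+3·0 = 12
D: 2·7 = 14 | 1·3+1·2+1·3+3·2 = 14
gcd(2,1,1,1,3) = 1

Coefficients: [2, 1, 1, 1, 3]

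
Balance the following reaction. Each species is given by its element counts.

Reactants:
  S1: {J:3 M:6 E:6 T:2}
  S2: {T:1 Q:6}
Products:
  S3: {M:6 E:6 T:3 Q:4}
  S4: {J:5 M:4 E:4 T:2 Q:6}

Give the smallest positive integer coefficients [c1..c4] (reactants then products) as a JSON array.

J: 5·3+5·0 = 15 | 3·0+3·5 = 15
M: 5·6+5·0 = 30 | 3·6+3·4 = 30
E: 5·6+5·0 = 30 | 3·6+3·4 = 30
T: 5·2+5·1 = 15 | 3·3+3·2 = 15
Q: 5·0+5·6 = 30 | 3·4+3·6 = 30
gcd(5,5,3,3) = 1

Coefficients: [5, 5, 3, 3]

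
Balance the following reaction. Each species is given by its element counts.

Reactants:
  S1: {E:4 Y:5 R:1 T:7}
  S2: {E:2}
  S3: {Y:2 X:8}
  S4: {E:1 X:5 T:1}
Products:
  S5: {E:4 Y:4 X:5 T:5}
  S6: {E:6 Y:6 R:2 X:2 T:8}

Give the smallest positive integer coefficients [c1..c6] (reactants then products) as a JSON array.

Coefficients: [6, 4, 2, 2, 4, 3]

E: 6·4+4·2+2·0+2·1 = 34 | 4·4+3·6 = 34
Y: 6·5+4·0+2·2+2·0 = 34 | 4·4+3·6 = 34
R: 6·1+4·0+2·0+2·0 = 6 | 4·0+3·2 = 6
X: 6·0+4·0+2·8+2·5 = 26 | 4·5+3·2 = 26
T: 6·7+4·0+2·0+2·1 = 44 | 4·5+3·8 = 44
gcd(6,4,2,2,4,3) = 1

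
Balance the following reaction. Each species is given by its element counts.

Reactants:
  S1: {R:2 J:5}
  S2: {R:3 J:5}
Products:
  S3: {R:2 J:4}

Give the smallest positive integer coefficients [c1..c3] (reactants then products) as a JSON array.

Coefficients: [2, 2, 5]

R: 2·2+2·3 = 10 | 5·2 = 10
J: 2·5+2·5 = 20 | 5·4 = 20
gcd(2,2,5) = 1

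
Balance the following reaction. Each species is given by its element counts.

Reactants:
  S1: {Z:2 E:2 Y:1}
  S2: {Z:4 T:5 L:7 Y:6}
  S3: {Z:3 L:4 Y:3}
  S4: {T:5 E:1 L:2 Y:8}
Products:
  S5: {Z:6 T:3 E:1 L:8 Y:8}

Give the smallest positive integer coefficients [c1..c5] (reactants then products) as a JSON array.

Coefficients: [2, 2, 6, 1, 5]

Z: 2·2+2·4+6·3+1·0 = 30 | 5·6 = 30
T: 2·0+2·5+6·0+1·5 = 15 | 5·3 = 15
E: 2·2+2·0+6·0+1·1 = 5 | 5·1 = 5
L: 2·0+2·7+6·4+1·2 = 40 | 5·8 = 40
Y: 2·1+2·6+6·3+1·8 = 40 | 5·8 = 40
gcd(2,2,6,1,5) = 1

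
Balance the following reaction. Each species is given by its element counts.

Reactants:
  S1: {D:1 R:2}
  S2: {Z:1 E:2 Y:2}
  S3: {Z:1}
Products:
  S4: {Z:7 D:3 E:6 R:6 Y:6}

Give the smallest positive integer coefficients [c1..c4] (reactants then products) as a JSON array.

Coefficients: [3, 3, 4, 1]

Z: 3·0+3·1+4·1 = 7 | 1·7 = 7
D: 3·1+3·0+4·0 = 3 | 1·3 = 3
E: 3·0+3·2+4·0 = 6 | 1·6 = 6
R: 3·2+3·0+4·0 = 6 | 1·6 = 6
Y: 3·0+3·2+4·0 = 6 | 1·6 = 6
gcd(3,3,4,1) = 1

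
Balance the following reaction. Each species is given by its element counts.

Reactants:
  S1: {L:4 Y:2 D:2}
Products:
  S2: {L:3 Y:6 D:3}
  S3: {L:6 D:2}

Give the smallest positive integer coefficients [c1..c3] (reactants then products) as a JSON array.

Coefficients: [6, 2, 3]

L: 6·4 = 24 | 2·3+3·6 = 24
Y: 6·2 = 12 | 2·6+3·0 = 12
D: 6·2 = 12 | 2·3+3·2 = 12
gcd(6,2,3) = 1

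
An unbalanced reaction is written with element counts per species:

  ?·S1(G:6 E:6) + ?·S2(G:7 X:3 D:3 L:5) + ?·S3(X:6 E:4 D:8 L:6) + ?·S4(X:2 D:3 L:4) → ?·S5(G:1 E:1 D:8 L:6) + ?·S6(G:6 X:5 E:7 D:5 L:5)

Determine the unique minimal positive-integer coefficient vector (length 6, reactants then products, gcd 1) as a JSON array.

Coefficients: [4, 1, 3, 2, 1, 5]

G: 4·6+1·7+3·0+2·0 = 31 | 1·1+5·6 = 31
X: 4·0+1·3+3·6+2·2 = 25 | 1·0+5·5 = 25
E: 4·6+1·0+3·4+2·0 = 36 | 1·1+5·7 = 36
D: 4·0+1·3+3·8+2·3 = 33 | 1·8+5·5 = 33
L: 4·0+1·5+3·6+2·4 = 31 | 1·6+5·5 = 31
gcd(4,1,3,2,1,5) = 1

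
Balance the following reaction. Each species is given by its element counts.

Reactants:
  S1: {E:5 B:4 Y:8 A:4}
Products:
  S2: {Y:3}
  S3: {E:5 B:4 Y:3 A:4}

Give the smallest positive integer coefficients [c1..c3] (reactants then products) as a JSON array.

E: 3·5 = 15 | 5·0+3·5 = 15
B: 3·4 = 12 | 5·0+3·4 = 12
Y: 3·8 = 24 | 5·3+3·3 = 24
A: 3·4 = 12 | 5·0+3·4 = 12
gcd(3,5,3) = 1

Coefficients: [3, 5, 3]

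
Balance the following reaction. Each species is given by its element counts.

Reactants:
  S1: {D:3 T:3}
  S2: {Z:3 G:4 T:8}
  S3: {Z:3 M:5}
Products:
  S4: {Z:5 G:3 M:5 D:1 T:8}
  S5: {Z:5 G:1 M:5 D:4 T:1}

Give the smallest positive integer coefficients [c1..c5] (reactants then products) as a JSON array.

Coefficients: [3, 4, 6, 5, 1]

Z: 3·0+4·3+6·3 = 30 | 5·5+1·5 = 30
G: 3·0+4·4+6·0 = 16 | 5·3+1·1 = 16
M: 3·0+4·0+6·5 = 30 | 5·5+1·5 = 30
D: 3·3+4·0+6·0 = 9 | 5·1+1·4 = 9
T: 3·3+4·8+6·0 = 41 | 5·8+1·1 = 41
gcd(3,4,6,5,1) = 1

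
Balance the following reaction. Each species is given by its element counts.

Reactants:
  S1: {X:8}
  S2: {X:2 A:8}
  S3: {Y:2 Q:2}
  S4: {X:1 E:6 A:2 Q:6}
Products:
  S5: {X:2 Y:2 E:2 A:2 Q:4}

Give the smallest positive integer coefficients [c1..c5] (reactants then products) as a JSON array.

X: 1·8+1·2+6·0+2·1 = 12 | 6·2 = 12
Y: 1·0+1·0+6·2+2·0 = 12 | 6·2 = 12
E: 1·0+1·0+6·0+2·6 = 12 | 6·2 = 12
A: 1·0+1·8+6·0+2·2 = 12 | 6·2 = 12
Q: 1·0+1·0+6·2+2·6 = 24 | 6·4 = 24
gcd(1,1,6,2,6) = 1

Coefficients: [1, 1, 6, 2, 6]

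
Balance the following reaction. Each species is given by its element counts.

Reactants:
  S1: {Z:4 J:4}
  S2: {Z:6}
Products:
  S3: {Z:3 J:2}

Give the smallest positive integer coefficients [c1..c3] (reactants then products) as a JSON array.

Z: 3·4+1·6 = 18 | 6·3 = 18
J: 3·4+1·0 = 12 | 6·2 = 12
gcd(3,1,6) = 1

Coefficients: [3, 1, 6]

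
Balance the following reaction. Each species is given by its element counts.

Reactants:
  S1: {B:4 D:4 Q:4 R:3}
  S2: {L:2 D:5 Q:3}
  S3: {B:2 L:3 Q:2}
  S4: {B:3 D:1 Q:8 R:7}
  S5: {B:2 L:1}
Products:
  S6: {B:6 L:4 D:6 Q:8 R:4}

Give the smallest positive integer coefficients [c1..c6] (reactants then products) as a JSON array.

B: 2·4+4·0+2·2+2·3+6·2 = 30 | 5·6 = 30
L: 2·0+4·2+2·3+2·0+6·1 = 20 | 5·4 = 20
D: 2·4+4·5+2·0+2·1+6·0 = 30 | 5·6 = 30
Q: 2·4+4·3+2·2+2·8+6·0 = 40 | 5·8 = 40
R: 2·3+4·0+2·0+2·7+6·0 = 20 | 5·4 = 20
gcd(2,4,2,2,6,5) = 1

Coefficients: [2, 4, 2, 2, 6, 5]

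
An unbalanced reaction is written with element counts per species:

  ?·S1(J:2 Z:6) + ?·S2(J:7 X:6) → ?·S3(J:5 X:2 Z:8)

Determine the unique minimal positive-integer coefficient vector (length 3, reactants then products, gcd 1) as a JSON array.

Coefficients: [4, 1, 3]

J: 4·2+1·7 = 15 | 3·5 = 15
X: 4·0+1·6 = 6 | 3·2 = 6
Z: 4·6+1·0 = 24 | 3·8 = 24
gcd(4,1,3) = 1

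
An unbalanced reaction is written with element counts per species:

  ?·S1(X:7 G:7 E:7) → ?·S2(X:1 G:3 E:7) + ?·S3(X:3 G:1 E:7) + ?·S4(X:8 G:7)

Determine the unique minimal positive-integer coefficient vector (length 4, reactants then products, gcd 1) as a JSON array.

Coefficients: [3, 2, 1, 2]

X: 3·7 = 21 | 2·1+1·3+2·8 = 21
G: 3·7 = 21 | 2·3+1·1+2·7 = 21
E: 3·7 = 21 | 2·7+1·7+2·0 = 21
gcd(3,2,1,2) = 1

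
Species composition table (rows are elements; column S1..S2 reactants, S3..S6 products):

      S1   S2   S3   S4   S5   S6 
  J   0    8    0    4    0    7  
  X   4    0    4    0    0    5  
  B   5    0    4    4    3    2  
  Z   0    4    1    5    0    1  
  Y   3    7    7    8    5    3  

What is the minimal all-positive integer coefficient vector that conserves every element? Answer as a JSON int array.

Coefficients: [6, 5, 1, 3, 2, 4]

J: 6·0+5·8 = 40 | 1·0+3·4+2·0+4·7 = 40
X: 6·4+5·0 = 24 | 1·4+3·0+2·0+4·5 = 24
B: 6·5+5·0 = 30 | 1·4+3·4+2·3+4·2 = 30
Z: 6·0+5·4 = 20 | 1·1+3·5+2·0+4·1 = 20
Y: 6·3+5·7 = 53 | 1·7+3·8+2·5+4·3 = 53
gcd(6,5,1,3,2,4) = 1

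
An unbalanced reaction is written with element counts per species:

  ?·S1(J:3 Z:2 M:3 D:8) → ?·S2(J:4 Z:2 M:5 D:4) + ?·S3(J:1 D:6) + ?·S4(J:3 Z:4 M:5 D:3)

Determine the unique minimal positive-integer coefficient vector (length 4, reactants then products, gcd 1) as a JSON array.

Coefficients: [5, 1, 5, 2]

J: 5·3 = 15 | 1·4+5·1+2·3 = 15
Z: 5·2 = 10 | 1·2+5·0+2·4 = 10
M: 5·3 = 15 | 1·5+5·0+2·5 = 15
D: 5·8 = 40 | 1·4+5·6+2·3 = 40
gcd(5,1,5,2) = 1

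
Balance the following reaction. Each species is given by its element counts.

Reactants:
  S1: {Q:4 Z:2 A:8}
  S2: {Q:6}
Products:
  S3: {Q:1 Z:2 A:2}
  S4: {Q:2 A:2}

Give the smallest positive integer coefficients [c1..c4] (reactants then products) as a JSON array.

Q: 2·4+1·6 = 14 | 2·1+6·2 = 14
Z: 2·2+1·0 = 4 | 2·2+6·0 = 4
A: 2·8+1·0 = 16 | 2·2+6·2 = 16
gcd(2,1,2,6) = 1

Coefficients: [2, 1, 2, 6]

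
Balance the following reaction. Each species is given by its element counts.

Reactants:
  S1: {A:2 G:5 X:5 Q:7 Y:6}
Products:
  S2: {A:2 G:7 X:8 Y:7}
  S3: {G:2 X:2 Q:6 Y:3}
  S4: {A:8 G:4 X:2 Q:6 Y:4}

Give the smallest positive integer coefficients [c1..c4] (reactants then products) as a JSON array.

A: 6·2 = 12 | 2·2+6·0+1·8 = 12
G: 6·5 = 30 | 2·7+6·2+1·4 = 30
X: 6·5 = 30 | 2·8+6·2+1·2 = 30
Q: 6·7 = 42 | 2·0+6·6+1·6 = 42
Y: 6·6 = 36 | 2·7+6·3+1·4 = 36
gcd(6,2,6,1) = 1

Coefficients: [6, 2, 6, 1]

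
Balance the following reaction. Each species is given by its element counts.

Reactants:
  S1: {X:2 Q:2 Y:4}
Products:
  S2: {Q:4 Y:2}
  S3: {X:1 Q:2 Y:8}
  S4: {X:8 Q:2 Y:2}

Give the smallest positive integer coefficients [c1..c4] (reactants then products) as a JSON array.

X: 5·2 = 10 | 1·0+2·1+1·8 = 10
Q: 5·2 = 10 | 1·4+2·2+1·2 = 10
Y: 5·4 = 20 | 1·2+2·8+1·2 = 20
gcd(5,1,2,1) = 1

Coefficients: [5, 1, 2, 1]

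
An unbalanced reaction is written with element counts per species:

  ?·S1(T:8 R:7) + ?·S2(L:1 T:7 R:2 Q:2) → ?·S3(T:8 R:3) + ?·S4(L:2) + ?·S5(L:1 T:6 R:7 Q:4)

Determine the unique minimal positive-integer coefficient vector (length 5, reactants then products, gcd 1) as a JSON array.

L: 3·0+4·1 = 4 | 5·0+1·2+2·1 = 4
T: 3·8+4·7 = 52 | 5·8+1·0+2·6 = 52
R: 3·7+4·2 = 29 | 5·3+1·0+2·7 = 29
Q: 3·0+4·2 = 8 | 5·0+1·0+2·4 = 8
gcd(3,4,5,1,2) = 1

Coefficients: [3, 4, 5, 1, 2]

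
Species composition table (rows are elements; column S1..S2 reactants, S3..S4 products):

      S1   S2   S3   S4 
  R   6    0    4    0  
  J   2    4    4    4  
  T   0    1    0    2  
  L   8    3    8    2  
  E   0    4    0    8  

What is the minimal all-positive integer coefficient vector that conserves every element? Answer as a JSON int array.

Coefficients: [2, 4, 3, 2]

R: 2·6+4·0 = 12 | 3·4+2·0 = 12
J: 2·2+4·4 = 20 | 3·4+2·4 = 20
T: 2·0+4·1 = 4 | 3·0+2·2 = 4
L: 2·8+4·3 = 28 | 3·8+2·2 = 28
E: 2·0+4·4 = 16 | 3·0+2·8 = 16
gcd(2,4,3,2) = 1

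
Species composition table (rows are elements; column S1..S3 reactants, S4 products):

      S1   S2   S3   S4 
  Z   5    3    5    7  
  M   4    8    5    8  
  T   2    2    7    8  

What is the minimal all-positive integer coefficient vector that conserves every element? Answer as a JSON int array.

Z: 1·5+1·3+4·5 = 28 | 4·7 = 28
M: 1·4+1·8+4·5 = 32 | 4·8 = 32
T: 1·2+1·2+4·7 = 32 | 4·8 = 32
gcd(1,1,4,4) = 1

Coefficients: [1, 1, 4, 4]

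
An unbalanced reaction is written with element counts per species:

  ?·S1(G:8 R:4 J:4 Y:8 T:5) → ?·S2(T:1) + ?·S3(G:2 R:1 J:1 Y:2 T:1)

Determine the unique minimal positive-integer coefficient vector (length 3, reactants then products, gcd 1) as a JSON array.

Coefficients: [1, 1, 4]

G: 1·8 = 8 | 1·0+4·2 = 8
R: 1·4 = 4 | 1·0+4·1 = 4
J: 1·4 = 4 | 1·0+4·1 = 4
Y: 1·8 = 8 | 1·0+4·2 = 8
T: 1·5 = 5 | 1·1+4·1 = 5
gcd(1,1,4) = 1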